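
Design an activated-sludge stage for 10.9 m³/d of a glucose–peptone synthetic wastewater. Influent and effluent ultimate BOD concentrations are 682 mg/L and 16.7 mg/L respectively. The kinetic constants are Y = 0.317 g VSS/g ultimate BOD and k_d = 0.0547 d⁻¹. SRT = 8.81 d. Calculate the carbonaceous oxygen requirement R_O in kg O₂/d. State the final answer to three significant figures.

The observed yield is Y_obs = Y/(1 + k_d·θ_c) = 0.317 / (1 + 0.0547 × 8.81) = 0.317 / 1.482 = 0.2139 g VSS per g ultimate BOD removed.
ΔS = 682 − 16.7 = 665.3 mg/L, so the substrate removal rate is 10.9 × 665.3/1000 = 7.252 kg ultimate BOD/d.
Biomass synthesised: P_X = Y_obs × 7.252 = 1.551 kg VSS/d.
R_O = Q·ΔS − 1.42 P_X = 7.252 − 2.203 = 5.049 kg O₂/d.

R_O ≈ 5.05 kg O₂/d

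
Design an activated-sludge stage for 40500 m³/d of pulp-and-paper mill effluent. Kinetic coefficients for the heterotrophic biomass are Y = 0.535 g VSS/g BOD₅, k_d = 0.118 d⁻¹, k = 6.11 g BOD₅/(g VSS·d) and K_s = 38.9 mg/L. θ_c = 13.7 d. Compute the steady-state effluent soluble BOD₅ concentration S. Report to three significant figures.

Effluent substrate depends only on kinetics and SRT: S = K_s(1 + k_d θ_c) / [θ_c(Yk − k_d) − 1] = 38.9 × (1 + 0.118 × 13.7) / [13.7 × (0.535 × 6.11 − 0.118) − 1] = 101.8 / 42.17 = 2.414 mg/L.

S ≈ 2.41 mg/L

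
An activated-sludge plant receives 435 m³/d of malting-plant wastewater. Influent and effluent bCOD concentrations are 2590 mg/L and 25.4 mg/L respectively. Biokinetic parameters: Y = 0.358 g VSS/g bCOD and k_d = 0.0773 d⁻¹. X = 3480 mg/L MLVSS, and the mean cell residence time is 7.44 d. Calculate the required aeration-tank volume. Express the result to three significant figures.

V ≈ 542 m³

Steady-state biomass mass balance: V·X·(1 + k_d·θ_c) = Y·Q·(S₀ − S)·θ_c, so V = 0.358 × 435 × (2590 − 25.4) × 7.44 / [3480 × (1 + 0.0773 × 7.44)] = 2.97×10^6 / 5481 = 542.1 m³.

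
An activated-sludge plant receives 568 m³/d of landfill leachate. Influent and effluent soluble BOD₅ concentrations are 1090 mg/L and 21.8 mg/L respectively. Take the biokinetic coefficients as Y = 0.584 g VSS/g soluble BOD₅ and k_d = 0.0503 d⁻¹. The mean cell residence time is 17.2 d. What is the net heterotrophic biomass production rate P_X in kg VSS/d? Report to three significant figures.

Observed yield with endogenous decay: Y_obs = Y / (1 + k_d·θ_c) = 0.584 / (1 + 0.0503 × 17.2) = 0.584 / 1.865 = 0.3131 g VSS/g soluble BOD₅.
Q·(S₀ − S) = 568 × (1090 − 21.8) × 10⁻³ = 606.7 kg/d removed.
So the net sludge growth is P_X = 0.3131 × 606.7 = 190.0 kg VSS/d.

P_X ≈ 190 kg VSS/d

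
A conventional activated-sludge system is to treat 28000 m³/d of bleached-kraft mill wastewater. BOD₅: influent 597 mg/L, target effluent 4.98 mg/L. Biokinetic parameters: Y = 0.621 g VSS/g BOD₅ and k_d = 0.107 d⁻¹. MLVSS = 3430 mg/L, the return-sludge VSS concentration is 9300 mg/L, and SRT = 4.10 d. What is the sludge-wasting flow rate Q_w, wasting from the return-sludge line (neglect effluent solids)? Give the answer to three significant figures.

Rearranging the biomass balance for a CMAS with decay, V = Y·Q·ΔS·θ_c / [X·(1+k_d θ_c)] = 0.621 × 28000 × (597 − 4.98) × 4.10 / [3430 × (1 + 0.107 × 4.10)] = 4.22×10^7 / 4935 = 8553 m³.
θ_c = V·X/(Q_w·X_r) when wasting from the recycle, so Q_w = V·X/(θ_c·X_r) = 8553 × 3430 / (4.10 × 9300) = 769.4 m³/d.

Q_w ≈ 769 m³/d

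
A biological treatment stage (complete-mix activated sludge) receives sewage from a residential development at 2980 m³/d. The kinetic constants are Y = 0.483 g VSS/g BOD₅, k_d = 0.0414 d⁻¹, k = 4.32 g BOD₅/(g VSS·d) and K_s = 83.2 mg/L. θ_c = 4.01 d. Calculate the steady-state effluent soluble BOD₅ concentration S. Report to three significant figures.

Effluent substrate depends only on kinetics and SRT: S = K_s(1 + k_d θ_c) / [θ_c(Yk − k_d) − 1] = 83.2 × (1 + 0.0414 × 4.01) / [4.01 × (0.483 × 4.32 − 0.0414) − 1] = 97.01 / 7.201 = 13.47 mg/L.

S ≈ 13.5 mg/L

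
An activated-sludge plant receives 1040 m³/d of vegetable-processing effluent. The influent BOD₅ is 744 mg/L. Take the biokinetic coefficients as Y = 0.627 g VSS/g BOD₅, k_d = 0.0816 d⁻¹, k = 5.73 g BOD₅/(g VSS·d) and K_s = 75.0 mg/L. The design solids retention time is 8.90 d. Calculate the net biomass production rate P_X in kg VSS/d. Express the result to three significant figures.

Effluent substrate depends only on kinetics and SRT: S = K_s(1 + k_d θ_c) / [θ_c(Yk − k_d) − 1] = 75.0 × (1 + 0.0816 × 8.90) / [8.90 × (0.627 × 5.73 − 0.0816) − 1] = 129.5 / 30.25 = 4.280 mg/L.
Correct the yield for decay: Y_obs = Y/(1 + k_d θ_c) = 0.627 / (1 + 0.0816 × 8.90) = 0.627 / 1.726 = 0.3632.
ΔS = 744 − 4.28 = 739.7 mg/L, so the substrate removal rate is 1040 × 739.7/1000 = 769.3 kg BOD₅/d.
P_X = Y_obs · Q(S₀ − S) = 0.3632 × 769.3 = 279.4 kg VSS/d.

P_X ≈ 279 kg VSS/d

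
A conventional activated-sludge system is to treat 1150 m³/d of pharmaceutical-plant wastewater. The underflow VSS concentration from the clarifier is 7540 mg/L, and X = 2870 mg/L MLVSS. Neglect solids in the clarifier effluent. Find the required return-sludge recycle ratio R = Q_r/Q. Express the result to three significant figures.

R ≈ 0.615

R = Q_r/Q = X/(X_r − X) = 2870 / (7540 − 2870) = 0.6146.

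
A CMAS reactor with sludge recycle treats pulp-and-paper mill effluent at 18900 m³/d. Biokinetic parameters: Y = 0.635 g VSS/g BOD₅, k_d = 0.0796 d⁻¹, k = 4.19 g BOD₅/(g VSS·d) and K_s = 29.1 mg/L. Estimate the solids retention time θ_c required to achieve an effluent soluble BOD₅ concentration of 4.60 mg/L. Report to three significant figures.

Specific growth rate at S = 4.60 mg/L: μ = YkS/(K_s+S) = 0.635·4.19·4.60/(29.1+4.60) = 0.3632 d⁻¹.
θ_c = 1/(μ − k_d) = 1/(0.3632 − 0.0796) = 1/0.2836 = 3.526 d.

θ_c ≈ 3.53 d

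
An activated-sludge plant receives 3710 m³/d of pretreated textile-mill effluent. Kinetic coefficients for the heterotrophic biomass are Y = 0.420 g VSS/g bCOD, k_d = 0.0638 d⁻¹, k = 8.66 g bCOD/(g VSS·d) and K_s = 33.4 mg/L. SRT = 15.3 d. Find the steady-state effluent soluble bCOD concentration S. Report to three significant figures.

Effluent substrate depends only on kinetics and SRT: S = K_s(1 + k_d θ_c) / [θ_c(Yk − k_d) − 1] = 33.4 × (1 + 0.0638 × 15.3) / [15.3 × (0.420 × 8.66 − 0.0638) − 1] = 66.00 / 53.67 = 1.230 mg/L.

S ≈ 1.23 mg/L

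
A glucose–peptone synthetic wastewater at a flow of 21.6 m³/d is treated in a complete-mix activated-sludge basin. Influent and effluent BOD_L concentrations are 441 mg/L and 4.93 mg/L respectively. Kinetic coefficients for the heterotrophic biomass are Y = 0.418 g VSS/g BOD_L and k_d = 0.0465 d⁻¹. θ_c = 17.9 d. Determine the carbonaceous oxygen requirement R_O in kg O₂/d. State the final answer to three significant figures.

R_O ≈ 6.37 kg O₂/d

Correct the yield for decay: Y_obs = Y/(1 + k_d θ_c) = 0.418 / (1 + 0.0465 × 17.9) = 0.418 / 1.832 = 0.2281.
Substrate removed = Q·(S₀ − S) = 21.6 m³/d × (441 − 4.93) g/m³ = 9.42×10^3 g/d = 9.419 kg/d.
Biomass synthesised: P_X = Y_obs × 9.419 = 2.149 kg VSS/d.
Carbonaceous O₂ demand = substrate oxidised − cell-mass equivalent = 9.419 − 1.42 × 2.149 = 6.368 kg O₂/d.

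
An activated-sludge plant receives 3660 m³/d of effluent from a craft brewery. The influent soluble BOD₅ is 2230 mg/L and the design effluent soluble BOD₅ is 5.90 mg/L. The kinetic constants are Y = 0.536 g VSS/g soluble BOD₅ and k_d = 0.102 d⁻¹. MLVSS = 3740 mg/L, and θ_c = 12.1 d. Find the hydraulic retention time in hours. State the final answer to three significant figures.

τ ≈ 41.4 h

From the SRT design equation V = Y Q (S₀−S) θ_c / [X (1 + k_d θ_c)] = 0.536 × 3660 × (2230 − 5.90) × 12.1 / [3740 × (1 + 0.102 × 12.1)] = 5.28×10^7 / 8356 = 6318 m³.
τ = V/Q = 6318/3660 = 1.726 d, or 41.43 h.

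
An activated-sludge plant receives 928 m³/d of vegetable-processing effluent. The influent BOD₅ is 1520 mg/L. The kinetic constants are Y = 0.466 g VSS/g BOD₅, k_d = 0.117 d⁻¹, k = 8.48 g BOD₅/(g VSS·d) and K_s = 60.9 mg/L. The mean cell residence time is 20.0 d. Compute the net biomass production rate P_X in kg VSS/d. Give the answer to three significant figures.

P_X ≈ 196 kg VSS/d

For a completely mixed reactor with recycle the Lawrence–McCarty relation gives S = K_s·(1 + k_d·θ_c) / [θ_c·(Y·k − k_d) − 1] = 60.9 × (1 + 0.117 × 20.0) / [20.0 × (0.466 × 8.48 − 0.117) − 1] = 203.4 / 75.69 = 2.687 mg/L.
The observed yield is Y_obs = Y/(1 + k_d·θ_c) = 0.466 / (1 + 0.117 × 20.0) = 0.466 / 3.340 = 0.1395 g VSS per g BOD₅ removed.
Substrate removed = Q·(S₀ − S) = 928 m³/d × (1520 − 2.69) g/m³ = 1.41×10^6 g/d = 1408 kg/d.
Biomass produced: P_X = Y_obs·Q·ΔS = 0.1395 × 1408 ≈ 196.5 kg VSS/d.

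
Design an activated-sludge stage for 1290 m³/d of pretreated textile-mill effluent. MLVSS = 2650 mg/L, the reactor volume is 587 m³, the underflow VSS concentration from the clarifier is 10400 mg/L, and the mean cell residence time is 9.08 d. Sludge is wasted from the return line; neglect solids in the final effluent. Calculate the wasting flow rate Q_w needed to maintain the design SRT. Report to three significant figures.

Q_w = (V·X)/(θ_c X_r) = 587.0 × 2650 / (9.08 × 10400) = 16.47 m³/d.

Q_w ≈ 16.5 m³/d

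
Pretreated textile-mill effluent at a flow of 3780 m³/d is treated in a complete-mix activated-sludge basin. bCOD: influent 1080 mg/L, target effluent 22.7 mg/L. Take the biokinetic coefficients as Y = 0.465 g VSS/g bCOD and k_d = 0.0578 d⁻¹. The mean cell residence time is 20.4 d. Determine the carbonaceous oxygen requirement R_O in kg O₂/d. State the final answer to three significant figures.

R_O ≈ 2790 kg O₂/d

The observed yield is Y_obs = Y/(1 + k_d·θ_c) = 0.465 / (1 + 0.0578 × 20.4) = 0.465 / 2.179 = 0.2134 g VSS per g bCOD removed.
Q·(S₀ − S) = 3780 × (1080 − 22.7) × 10⁻³ = 3997 kg/d removed.
Biomass synthesised: P_X = Y_obs × 3997 = 852.8 kg VSS/d.
R_O = Q·(S₀ − S) − 1.42·P_X = 3997 − 1.42 × 852.8 = 2786 kg O₂/d.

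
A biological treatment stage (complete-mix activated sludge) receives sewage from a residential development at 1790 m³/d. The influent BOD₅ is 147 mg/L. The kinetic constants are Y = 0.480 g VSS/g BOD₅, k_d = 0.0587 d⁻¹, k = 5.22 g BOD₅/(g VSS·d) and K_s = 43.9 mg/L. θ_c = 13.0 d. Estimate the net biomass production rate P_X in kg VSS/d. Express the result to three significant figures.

P_X ≈ 70.4 kg VSS/d

For a completely mixed reactor with recycle the Lawrence–McCarty relation gives S = K_s·(1 + k_d·θ_c) / [θ_c·(Y·k − k_d) − 1] = 43.9 × (1 + 0.0587 × 13.0) / [13.0 × (0.480 × 5.22 − 0.0587) − 1] = 77.40 / 30.81 = 2.512 mg/L.
Correct the yield for decay: Y_obs = Y/(1 + k_d θ_c) = 0.480 / (1 + 0.0587 × 13.0) = 0.480 / 1.763 = 0.2722.
Q·(S₀ − S) = 1790 × (147 − 2.51) × 10⁻³ = 258.6 kg/d removed.
Biomass produced: P_X = Y_obs·Q·ΔS = 0.2722 × 258.6 ≈ 70.41 kg VSS/d.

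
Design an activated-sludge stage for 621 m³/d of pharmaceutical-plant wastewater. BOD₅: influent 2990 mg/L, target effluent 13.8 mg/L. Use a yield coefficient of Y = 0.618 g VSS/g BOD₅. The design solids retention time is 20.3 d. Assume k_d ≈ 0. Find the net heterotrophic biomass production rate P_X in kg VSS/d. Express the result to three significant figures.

Since k_d ≈ 0, Y_obs = Y = 0.618 g VSS/g BOD₅.
Substrate removed = Q·(S₀ − S) = 621 m³/d × (2990 − 13.8) g/m³ = 1.85×10^6 g/d = 1848 kg/d.
P_X = Y_obs · Q(S₀ − S) = 0.6180 × 1848 = 1142 kg VSS/d.

P_X ≈ 1140 kg VSS/d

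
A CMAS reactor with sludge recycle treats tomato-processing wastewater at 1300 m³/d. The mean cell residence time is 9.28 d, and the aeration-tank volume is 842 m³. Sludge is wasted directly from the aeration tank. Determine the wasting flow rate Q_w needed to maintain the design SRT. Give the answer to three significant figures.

Wasting from the aeration tank: Q_w = V / θ_c = 842.0 / 9.28 = 90.73 m³/d.

Q_w ≈ 90.7 m³/d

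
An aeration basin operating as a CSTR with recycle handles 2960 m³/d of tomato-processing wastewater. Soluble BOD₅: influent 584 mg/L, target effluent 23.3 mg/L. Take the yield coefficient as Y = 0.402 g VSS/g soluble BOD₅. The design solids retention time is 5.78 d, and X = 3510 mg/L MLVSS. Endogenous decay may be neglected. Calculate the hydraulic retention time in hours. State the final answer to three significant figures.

V·X = Y·Q·ΔS·θ_c gives V = 0.402 × 2960 × (584 − 23.3) × 5.78 / 3510 = 1099 m³.
τ = V/Q = 1099/2960 = 0.3712 d, or 8.908 h.

τ ≈ 8.91 h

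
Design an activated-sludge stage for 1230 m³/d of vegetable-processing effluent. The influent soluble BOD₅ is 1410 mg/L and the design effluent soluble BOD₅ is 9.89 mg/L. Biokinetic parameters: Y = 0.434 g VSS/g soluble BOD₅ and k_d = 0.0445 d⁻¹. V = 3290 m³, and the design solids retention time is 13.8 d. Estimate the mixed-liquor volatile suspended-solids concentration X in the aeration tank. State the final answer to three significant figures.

X ≈ 1940 mg/L

Solving the biomass balance for X: X = Y Q (S₀−S) θ_c / [V (1+k_d θ_c)] = 0.434 × 1230 × (1410 − 9.89) × 13.8 / [3290 × (1 + 0.0445 × 13.8)] = 1942 mg/L.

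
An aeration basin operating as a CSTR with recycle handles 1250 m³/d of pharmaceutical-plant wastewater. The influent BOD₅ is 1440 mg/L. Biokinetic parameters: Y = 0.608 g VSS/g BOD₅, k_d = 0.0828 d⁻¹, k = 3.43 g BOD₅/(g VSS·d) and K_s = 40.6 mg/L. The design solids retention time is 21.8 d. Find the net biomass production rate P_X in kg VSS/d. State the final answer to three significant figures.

For a completely mixed reactor with recycle the Lawrence–McCarty relation gives S = K_s·(1 + k_d·θ_c) / [θ_c·(Y·k − k_d) − 1] = 40.6 × (1 + 0.0828 × 21.8) / [21.8 × (0.608 × 3.43 − 0.0828) − 1] = 113.9 / 42.66 = 2.670 mg/L.
The observed yield is Y_obs = Y/(1 + k_d·θ_c) = 0.608 / (1 + 0.0828 × 21.8) = 0.608 / 2.805 = 0.2168 g VSS per g BOD₅ removed.
Mass of BOD₅ removed per day: Q(S₀ − S) = 1250 × 1437 g/m³ = 1797 kg/d.
So the net sludge growth is P_X = 0.2168 × 1797 = 389.4 kg VSS/d.

P_X ≈ 389 kg VSS/d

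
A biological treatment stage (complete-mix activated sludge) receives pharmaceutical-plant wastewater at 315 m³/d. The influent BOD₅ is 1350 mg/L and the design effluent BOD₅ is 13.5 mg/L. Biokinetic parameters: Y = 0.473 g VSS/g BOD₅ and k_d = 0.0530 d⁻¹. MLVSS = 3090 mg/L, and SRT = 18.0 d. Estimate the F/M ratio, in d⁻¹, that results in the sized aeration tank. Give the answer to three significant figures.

F/M ≈ 0.232 d⁻¹

Steady-state biomass mass balance: V·X·(1 + k_d·θ_c) = Y·Q·(S₀ − S)·θ_c, so V = 0.473 × 315 × (1350 − 13.5) × 18.0 / [3090 × (1 + 0.0530 × 18.0)] = 3.58×10^6 / 6038 = 593.6 m³.
F/M = applied load / biomass = Q·S₀/(V·X) = 315 × 1350 / (593.6 × 3090) = 0.2318 d⁻¹.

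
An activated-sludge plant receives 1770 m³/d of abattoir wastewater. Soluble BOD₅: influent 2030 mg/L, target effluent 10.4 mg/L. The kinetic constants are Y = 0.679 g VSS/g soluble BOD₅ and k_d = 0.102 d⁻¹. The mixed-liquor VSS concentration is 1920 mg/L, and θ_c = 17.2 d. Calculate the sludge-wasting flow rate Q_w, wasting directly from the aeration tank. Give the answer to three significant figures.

Q_w ≈ 459 m³/d

Steady-state biomass mass balance: V·X·(1 + k_d·θ_c) = Y·Q·(S₀ − S)·θ_c, so V = 0.679 × 1770 × (2030 − 10.4) × 17.2 / [1920 × (1 + 0.102 × 17.2)] = 4.17×10^7 / 5288 = 7894 m³.
With mixed-liquor wasting, θ_c = V/Q_w, so Q_w = V/θ_c = 7894/17.2 = 459.0 m³/d.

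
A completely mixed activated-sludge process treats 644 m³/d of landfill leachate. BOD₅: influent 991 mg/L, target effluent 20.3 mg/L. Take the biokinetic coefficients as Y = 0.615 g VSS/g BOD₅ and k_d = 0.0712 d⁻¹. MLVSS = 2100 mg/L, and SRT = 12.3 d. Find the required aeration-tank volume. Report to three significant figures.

V ≈ 1200 m³

Rearranging the biomass balance for a CMAS with decay, V = Y·Q·ΔS·θ_c / [X·(1+k_d θ_c)] = 0.615 × 644 × (991 − 20.3) × 12.3 / [2100 × (1 + 0.0712 × 12.3)] = 4.73×10^6 / 3939 = 1200 m³.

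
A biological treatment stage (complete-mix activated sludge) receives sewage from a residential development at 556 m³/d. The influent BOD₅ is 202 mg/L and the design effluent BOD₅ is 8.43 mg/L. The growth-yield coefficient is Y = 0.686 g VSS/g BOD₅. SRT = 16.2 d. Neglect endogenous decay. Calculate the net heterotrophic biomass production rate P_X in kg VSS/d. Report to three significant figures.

No decay correction is needed, so Y_obs = Y = 0.686.
Mass of BOD₅ removed per day: Q(S₀ − S) = 556 × 193.6 g/m³ = 107.6 kg/d.
Net biomass production P_X = Y_obs × Q·(S₀ − S) = 0.6860 × 107.6 = 73.83 kg VSS/d.

P_X ≈ 73.8 kg VSS/d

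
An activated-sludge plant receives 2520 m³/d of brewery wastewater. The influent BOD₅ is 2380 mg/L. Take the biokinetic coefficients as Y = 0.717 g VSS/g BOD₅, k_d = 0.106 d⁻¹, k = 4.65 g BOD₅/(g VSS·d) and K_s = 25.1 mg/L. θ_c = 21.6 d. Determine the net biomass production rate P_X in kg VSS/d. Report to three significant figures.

Effluent substrate depends only on kinetics and SRT: S = K_s(1 + k_d θ_c) / [θ_c(Yk − k_d) − 1] = 25.1 × (1 + 0.106 × 21.6) / [21.6 × (0.717 × 4.65 − 0.106) − 1] = 82.57 / 68.73 = 1.201 mg/L.
The observed yield is Y_obs = Y/(1 + k_d·θ_c) = 0.717 / (1 + 0.106 × 21.6) = 0.717 / 3.290 = 0.2180 g VSS per g BOD₅ removed.
Q·(S₀ − S) = 2520 × (2380 − 1.20) × 10⁻³ = 5995 kg/d removed.
P_X = Y_obs · Q(S₀ − S) = 0.2180 × 5995 = 1307 kg VSS/d.

P_X ≈ 1310 kg VSS/d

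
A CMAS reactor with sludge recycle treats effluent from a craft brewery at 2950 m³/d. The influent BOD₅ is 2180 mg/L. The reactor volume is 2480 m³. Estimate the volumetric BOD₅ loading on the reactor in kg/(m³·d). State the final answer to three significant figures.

Applied BOD₅ load per unit volume = Q·S₀/V = (2950 × 2180/1000)/2480 = 2.593 kg BOD₅·m⁻³·d⁻¹.

L_v ≈ 2.59 kg BOD₅/(m³·d)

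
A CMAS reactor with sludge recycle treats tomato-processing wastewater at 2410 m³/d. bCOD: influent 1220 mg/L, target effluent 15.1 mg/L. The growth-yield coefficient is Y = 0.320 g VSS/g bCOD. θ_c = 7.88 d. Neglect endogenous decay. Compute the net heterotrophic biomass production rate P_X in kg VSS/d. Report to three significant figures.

Since k_d ≈ 0, Y_obs = Y = 0.320 g VSS/g bCOD.
Substrate removed = Q·(S₀ − S) = 2410 m³/d × (1220 − 15.1) g/m³ = 2.9×10^6 g/d = 2904 kg/d.
Biomass produced: P_X = Y_obs·Q·ΔS = 0.3200 × 2904 ≈ 929.2 kg VSS/d.

P_X ≈ 929 kg VSS/d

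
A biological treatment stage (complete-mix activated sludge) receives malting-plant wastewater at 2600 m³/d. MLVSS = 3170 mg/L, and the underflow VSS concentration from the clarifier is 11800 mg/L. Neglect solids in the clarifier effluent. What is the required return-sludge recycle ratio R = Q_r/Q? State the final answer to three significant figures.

Mass balance around the secondary clarifier (neglecting effluent solids): R = X / (X_r − X) = 3170 / (11800 − 3170) = 0.3673.

R ≈ 0.367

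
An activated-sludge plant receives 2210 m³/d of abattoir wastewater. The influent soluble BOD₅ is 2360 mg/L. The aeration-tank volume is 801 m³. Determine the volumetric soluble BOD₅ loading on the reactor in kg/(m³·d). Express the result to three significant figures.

Volumetric loading L_v = Q·S₀ / V = 2210 × 2360 g/m³ / 801.0 m³ = 6511 g/(m³·d) = 6.511 kg soluble BOD₅/(m³·d).

L_v ≈ 6.51 kg soluble BOD₅/(m³·d)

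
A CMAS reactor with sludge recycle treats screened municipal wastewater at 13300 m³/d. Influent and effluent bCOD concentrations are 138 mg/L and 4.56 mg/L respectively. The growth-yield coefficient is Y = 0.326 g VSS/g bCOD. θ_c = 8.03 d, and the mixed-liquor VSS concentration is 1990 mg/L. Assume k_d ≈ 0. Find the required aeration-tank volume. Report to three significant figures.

V ≈ 2330 m³

Biomass mass balance (decay neglected): V·X = Y·Q·(S₀ − S)·θ_c, so V = 0.326 × 13300 × (138 − 4.56) × 8.03 / 1990 = 2335 m³.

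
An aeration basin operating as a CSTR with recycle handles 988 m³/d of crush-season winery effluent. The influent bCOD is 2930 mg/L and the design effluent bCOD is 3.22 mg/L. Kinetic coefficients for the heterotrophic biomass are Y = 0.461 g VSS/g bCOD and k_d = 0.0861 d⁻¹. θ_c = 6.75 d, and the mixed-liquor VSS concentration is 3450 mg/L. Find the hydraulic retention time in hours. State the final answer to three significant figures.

τ ≈ 40.1 h

Steady-state biomass mass balance: V·X·(1 + k_d·θ_c) = Y·Q·(S₀ − S)·θ_c, so V = 0.461 × 988 × (2930 − 3.22) × 6.75 / [3450 × (1 + 0.0861 × 6.75)] = 9×10^6 / 5455 = 1650 m³.
τ = V/Q = 1650/988 = 1.670 d, or 40.07 h.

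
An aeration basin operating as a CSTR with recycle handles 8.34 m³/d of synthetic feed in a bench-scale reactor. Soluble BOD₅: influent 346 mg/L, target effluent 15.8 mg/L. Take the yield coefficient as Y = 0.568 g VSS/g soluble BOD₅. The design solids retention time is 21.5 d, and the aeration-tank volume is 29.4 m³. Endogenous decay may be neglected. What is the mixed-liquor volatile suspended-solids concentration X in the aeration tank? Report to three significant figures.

X = Y·Q·ΔS·θ_c / V = 0.568 × 8.34 × (346 − 15.8) × 21.5 / 29.4 = 1144 mg/L.

X ≈ 1140 mg/L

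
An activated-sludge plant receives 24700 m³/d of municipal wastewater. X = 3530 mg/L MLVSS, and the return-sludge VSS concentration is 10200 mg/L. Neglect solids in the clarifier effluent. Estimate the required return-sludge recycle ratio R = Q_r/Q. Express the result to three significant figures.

R ≈ 0.529

R = Q_r/Q = X/(X_r − X) = 3530 / (10200 − 3530) = 0.5292.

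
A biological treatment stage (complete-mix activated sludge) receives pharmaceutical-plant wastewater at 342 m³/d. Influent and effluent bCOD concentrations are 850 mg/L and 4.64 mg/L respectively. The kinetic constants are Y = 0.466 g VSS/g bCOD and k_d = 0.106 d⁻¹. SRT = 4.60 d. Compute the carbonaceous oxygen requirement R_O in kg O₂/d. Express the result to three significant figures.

Correct the yield for decay: Y_obs = Y/(1 + k_d θ_c) = 0.466 / (1 + 0.106 × 4.60) = 0.466 / 1.488 = 0.3133.
Substrate removed = Q·(S₀ − S) = 342 m³/d × (850 − 4.64) g/m³ = 2.89×10^5 g/d = 289.1 kg/d.
Biomass synthesised: P_X = Y_obs × 289.1 = 90.57 kg VSS/d.
R_O = Q·(S₀ − S) − 1.42·P_X = 289.1 − 1.42 × 90.57 = 160.5 kg O₂/d.

R_O ≈ 161 kg O₂/d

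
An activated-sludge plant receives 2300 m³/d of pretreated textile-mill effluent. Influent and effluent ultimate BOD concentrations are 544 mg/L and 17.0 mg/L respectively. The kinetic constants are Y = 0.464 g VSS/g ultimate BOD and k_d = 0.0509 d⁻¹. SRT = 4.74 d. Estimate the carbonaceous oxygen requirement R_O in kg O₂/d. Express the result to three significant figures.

The observed yield is Y_obs = Y/(1 + k_d·θ_c) = 0.464 / (1 + 0.0509 × 4.74) = 0.464 / 1.241 = 0.3738 g VSS per g ultimate BOD removed.
ΔS = 544 − 17.0 = 527.0 mg/L, so the substrate removal rate is 2300 × 527.0/1000 = 1212 kg ultimate BOD/d.
Net sludge production P_X = 0.3738 × 1212 = 453.1 kg VSS/d.
Carbonaceous O₂ demand = substrate oxidised − cell-mass equivalent = 1212 − 1.42 × 453.1 = 568.7 kg O₂/d.

R_O ≈ 569 kg O₂/d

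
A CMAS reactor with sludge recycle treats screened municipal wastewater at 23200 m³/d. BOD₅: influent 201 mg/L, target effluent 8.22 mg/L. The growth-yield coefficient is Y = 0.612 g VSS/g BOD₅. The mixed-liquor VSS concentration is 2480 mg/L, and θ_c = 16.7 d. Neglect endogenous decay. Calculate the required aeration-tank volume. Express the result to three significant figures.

V ≈ 18400 m³

Biomass mass balance (decay neglected): V·X = Y·Q·(S₀ − S)·θ_c, so V = 0.612 × 23200 × (201 − 8.22) × 16.7 / 2480 = 18432 m³.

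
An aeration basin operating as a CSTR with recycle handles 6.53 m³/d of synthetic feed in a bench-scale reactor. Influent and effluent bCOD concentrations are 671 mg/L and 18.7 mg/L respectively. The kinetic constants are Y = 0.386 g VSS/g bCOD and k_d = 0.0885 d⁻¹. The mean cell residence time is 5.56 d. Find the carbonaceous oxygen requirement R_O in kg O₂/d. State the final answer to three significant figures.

Y_obs = Y / (1 + k_d θ_c) = 0.386 / (1 + 0.0885 × 5.56) = 0.386 / 1.492 = 0.2587.
Mass of bCOD removed per day: Q(S₀ − S) = 6.53 × 652.3 g/m³ = 4.260 kg/d.
Biomass synthesised: P_X = Y_obs × 4.260 = 1.102 kg VSS/d.
R_O = Q·(S₀ − S) − 1.42·P_X = 4.260 − 1.42 × 1.102 = 2.695 kg O₂/d.

R_O ≈ 2.69 kg O₂/d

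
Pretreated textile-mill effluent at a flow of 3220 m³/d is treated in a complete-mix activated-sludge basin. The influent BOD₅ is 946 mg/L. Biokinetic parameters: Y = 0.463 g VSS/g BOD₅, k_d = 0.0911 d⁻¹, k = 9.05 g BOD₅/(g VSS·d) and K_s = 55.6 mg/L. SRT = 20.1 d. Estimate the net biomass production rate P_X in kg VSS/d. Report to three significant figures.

Effluent substrate depends only on kinetics and SRT: S = K_s(1 + k_d θ_c) / [θ_c(Yk − k_d) − 1] = 55.6 × (1 + 0.0911 × 20.1) / [20.1 × (0.463 × 9.05 − 0.0911) − 1] = 157.4 / 81.39 = 1.934 mg/L.
The observed yield is Y_obs = Y/(1 + k_d·θ_c) = 0.463 / (1 + 0.0911 × 20.1) = 0.463 / 2.831 = 0.1635 g VSS per g BOD₅ removed.
Q·(S₀ − S) = 3220 × (946 − 1.93) × 10⁻³ = 3040 kg/d removed.
P_X = Y_obs · Q(S₀ − S) = 0.1635 × 3040 = 497.1 kg VSS/d.

P_X ≈ 497 kg VSS/d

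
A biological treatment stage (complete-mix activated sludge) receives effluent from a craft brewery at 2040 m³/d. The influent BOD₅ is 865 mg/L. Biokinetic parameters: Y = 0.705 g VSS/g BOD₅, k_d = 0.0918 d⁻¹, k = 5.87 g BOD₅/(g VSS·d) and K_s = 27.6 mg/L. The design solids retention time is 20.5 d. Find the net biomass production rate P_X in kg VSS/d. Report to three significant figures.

Effluent substrate depends only on kinetics and SRT: S = K_s(1 + k_d θ_c) / [θ_c(Yk − k_d) − 1] = 27.6 × (1 + 0.0918 × 20.5) / [20.5 × (0.705 × 5.87 − 0.0918) − 1] = 79.54 / 81.95 = 0.9705 mg/L.
The observed yield is Y_obs = Y/(1 + k_d·θ_c) = 0.705 / (1 + 0.0918 × 20.5) = 0.705 / 2.882 = 0.2446 g VSS per g BOD₅ removed.
ΔS = 865 − 0.971 = 864.0 mg/L, so the substrate removal rate is 2040 × 864.0/1000 = 1763 kg BOD₅/d.
So the net sludge growth is P_X = 0.2446 × 1763 = 431.2 kg VSS/d.

P_X ≈ 431 kg VSS/d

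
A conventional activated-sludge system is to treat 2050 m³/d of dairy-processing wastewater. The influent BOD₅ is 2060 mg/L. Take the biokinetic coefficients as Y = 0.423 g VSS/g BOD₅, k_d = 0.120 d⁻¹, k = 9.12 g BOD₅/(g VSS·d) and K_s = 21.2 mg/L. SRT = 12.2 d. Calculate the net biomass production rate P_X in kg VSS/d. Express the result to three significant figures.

Effluent substrate depends only on kinetics and SRT: S = K_s(1 + k_d θ_c) / [θ_c(Yk − k_d) − 1] = 21.2 × (1 + 0.120 × 12.2) / [12.2 × (0.423 × 9.12 − 0.120) − 1] = 52.24 / 44.60 = 1.171 mg/L.
The observed yield is Y_obs = Y/(1 + k_d·θ_c) = 0.423 / (1 + 0.120 × 12.2) = 0.423 / 2.464 = 0.1717 g VSS per g BOD₅ removed.
ΔS = 2060 − 1.17 = 2059 mg/L, so the substrate removal rate is 2050 × 2059/1000 = 4221 kg BOD₅/d.
So the net sludge growth is P_X = 0.1717 × 4221 = 724.6 kg VSS/d.

P_X ≈ 725 kg VSS/d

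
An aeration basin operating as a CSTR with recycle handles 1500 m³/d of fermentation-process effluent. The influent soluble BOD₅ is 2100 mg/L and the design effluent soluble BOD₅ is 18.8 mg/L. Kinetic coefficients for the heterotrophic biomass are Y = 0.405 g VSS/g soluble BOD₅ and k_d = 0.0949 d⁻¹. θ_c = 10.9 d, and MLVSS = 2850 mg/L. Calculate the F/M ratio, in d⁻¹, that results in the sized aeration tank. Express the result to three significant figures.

F/M ≈ 0.465 d⁻¹

Steady-state biomass mass balance: V·X·(1 + k_d·θ_c) = Y·Q·(S₀ − S)·θ_c, so V = 0.405 × 1500 × (2100 − 18.8) × 10.9 / [2850 × (1 + 0.0949 × 10.9)] = 1.38×10^7 / 5798 = 2377 m³.
F/M = Q·S₀ / (V·X) = 1500 × 2100 / (2377 × 2850) = 0.4650 g soluble BOD₅·(g VSS·d)⁻¹.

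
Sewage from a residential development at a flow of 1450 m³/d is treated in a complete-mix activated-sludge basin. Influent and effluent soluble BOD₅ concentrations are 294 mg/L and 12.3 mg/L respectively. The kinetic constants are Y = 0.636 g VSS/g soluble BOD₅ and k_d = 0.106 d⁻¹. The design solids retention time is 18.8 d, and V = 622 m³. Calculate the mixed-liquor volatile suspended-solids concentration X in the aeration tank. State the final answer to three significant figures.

Solving the biomass balance for X: X = Y Q (S₀−S) θ_c / [V (1+k_d θ_c)] = 0.636 × 1450 × (294 − 12.3) × 18.8 / [622 × (1 + 0.106 × 18.8)] = 2624 mg/L.

X ≈ 2620 mg/L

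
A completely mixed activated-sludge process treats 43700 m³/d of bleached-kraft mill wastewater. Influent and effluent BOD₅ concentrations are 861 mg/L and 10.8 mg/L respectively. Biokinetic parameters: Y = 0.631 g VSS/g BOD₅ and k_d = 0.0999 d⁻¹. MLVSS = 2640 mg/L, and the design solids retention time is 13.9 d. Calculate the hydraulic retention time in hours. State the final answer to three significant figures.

τ ≈ 28.4 h

From the SRT design equation V = Y Q (S₀−S) θ_c / [X (1 + k_d θ_c)] = 0.631 × 43700 × (861 − 10.8) × 13.9 / [2640 × (1 + 0.0999 × 13.9)] = 3.26×10^8 / 6306 = 51677 m³.
HRT = V/Q = 51677 m³ / 43700 m³·d⁻¹ = 1.183 d × 24 = 28.38 h.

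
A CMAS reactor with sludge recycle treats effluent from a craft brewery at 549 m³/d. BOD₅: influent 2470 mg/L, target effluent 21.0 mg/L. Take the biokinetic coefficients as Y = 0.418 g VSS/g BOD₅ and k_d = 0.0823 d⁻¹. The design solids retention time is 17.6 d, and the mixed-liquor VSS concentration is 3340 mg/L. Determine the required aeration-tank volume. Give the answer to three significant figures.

V ≈ 1210 m³

Steady-state biomass mass balance: V·X·(1 + k_d·θ_c) = Y·Q·(S₀ − S)·θ_c, so V = 0.418 × 549 × (2470 − 21.0) × 17.6 / [3340 × (1 + 0.0823 × 17.6)] = 9.89×10^6 / 8178 = 1210 m³.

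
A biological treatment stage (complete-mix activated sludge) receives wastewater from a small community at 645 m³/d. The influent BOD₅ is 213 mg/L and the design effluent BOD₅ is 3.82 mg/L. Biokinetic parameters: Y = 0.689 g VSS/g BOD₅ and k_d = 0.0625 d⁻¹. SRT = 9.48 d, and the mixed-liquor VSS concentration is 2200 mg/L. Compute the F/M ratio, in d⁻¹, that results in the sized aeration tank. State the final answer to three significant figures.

F/M ≈ 0.248 d⁻¹

Rearranging the biomass balance for a CMAS with decay, V = Y·Q·ΔS·θ_c / [X·(1+k_d θ_c)] = 0.689 × 645 × (213 − 3.82) × 9.48 / [2200 × (1 + 0.0625 × 9.48)] = 8.81×10^5 / 3504 = 251.5 m³.
F/M = Q·S₀ / (V·X) = 645 × 213 / (251.5 × 2200) = 0.2483 g BOD₅·(g VSS·d)⁻¹.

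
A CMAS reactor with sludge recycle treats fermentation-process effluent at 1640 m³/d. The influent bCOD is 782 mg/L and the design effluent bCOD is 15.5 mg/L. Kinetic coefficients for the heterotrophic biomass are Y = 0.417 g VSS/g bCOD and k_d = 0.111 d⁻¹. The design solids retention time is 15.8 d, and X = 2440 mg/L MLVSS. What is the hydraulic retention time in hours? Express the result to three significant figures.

τ ≈ 18.0 h

From the SRT design equation V = Y Q (S₀−S) θ_c / [X (1 + k_d θ_c)] = 0.417 × 1640 × (782 − 15.5) × 15.8 / [2440 × (1 + 0.111 × 15.8)] = 8.28×10^6 / 6719 = 1233 m³.
HRT = V/Q = 1233 m³ / 1640 m³·d⁻¹ = 0.7516 d × 24 = 18.04 h.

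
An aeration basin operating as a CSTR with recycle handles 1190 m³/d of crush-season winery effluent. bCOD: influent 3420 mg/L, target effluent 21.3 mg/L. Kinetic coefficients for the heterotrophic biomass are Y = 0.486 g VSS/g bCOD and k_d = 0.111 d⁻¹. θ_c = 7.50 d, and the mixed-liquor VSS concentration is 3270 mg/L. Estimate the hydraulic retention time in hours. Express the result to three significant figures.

From the SRT design equation V = Y Q (S₀−S) θ_c / [X (1 + k_d θ_c)] = 0.486 × 1190 × (3420 − 21.3) × 7.50 / [3270 × (1 + 0.111 × 7.50)] = 1.47×10^7 / 5992 = 2460 m³.
τ = V/Q = 2460/1190 = 2.067 d, or 49.62 h.

τ ≈ 49.6 h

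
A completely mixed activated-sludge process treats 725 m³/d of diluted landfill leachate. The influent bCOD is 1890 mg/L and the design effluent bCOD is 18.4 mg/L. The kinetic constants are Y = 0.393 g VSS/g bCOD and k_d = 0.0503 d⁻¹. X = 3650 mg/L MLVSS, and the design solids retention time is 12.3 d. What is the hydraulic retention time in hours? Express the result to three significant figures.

Steady-state biomass mass balance: V·X·(1 + k_d·θ_c) = Y·Q·(S₀ − S)·θ_c, so V = 0.393 × 725 × (1890 − 18.4) × 12.3 / [3650 × (1 + 0.0503 × 12.3)] = 6.56×10^6 / 5908 = 1110 m³.
HRT = V/Q = 1110 m³ / 725 m³·d⁻¹ = 1.531 d × 24 = 36.75 h.

τ ≈ 36.8 h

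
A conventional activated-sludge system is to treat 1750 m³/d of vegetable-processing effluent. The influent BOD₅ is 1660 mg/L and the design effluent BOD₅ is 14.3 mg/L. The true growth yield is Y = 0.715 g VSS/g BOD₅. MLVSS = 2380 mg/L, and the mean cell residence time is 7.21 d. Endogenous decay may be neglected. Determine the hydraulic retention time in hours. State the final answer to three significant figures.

τ ≈ 85.6 h

Biomass mass balance (decay neglected): V·X = Y·Q·(S₀ − S)·θ_c, so V = 0.715 × 1750 × (1660 − 14.3) × 7.21 / 2380 = 6238 m³.
Hydraulic retention time τ = V/Q = 6238 / 1750 = 3.565 d = 85.55 h.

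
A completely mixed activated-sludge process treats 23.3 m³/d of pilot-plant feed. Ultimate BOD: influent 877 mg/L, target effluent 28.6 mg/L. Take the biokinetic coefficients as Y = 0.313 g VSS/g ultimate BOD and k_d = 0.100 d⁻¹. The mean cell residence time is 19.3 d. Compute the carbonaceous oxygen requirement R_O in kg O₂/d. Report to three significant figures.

R_O ≈ 16.8 kg O₂/d

The observed yield is Y_obs = Y/(1 + k_d·θ_c) = 0.313 / (1 + 0.100 × 19.3) = 0.313 / 2.930 = 0.1068 g VSS per g ultimate BOD removed.
Mass of ultimate BOD removed per day: Q(S₀ − S) = 23.3 × 848.4 g/m³ = 19.77 kg/d.
P_X = Y_obs·Q·(S₀ − S) = 0.1068 × 19.77 = 2.112 kg VSS/d.
R_O = Q·ΔS − 1.42 P_X = 19.77 − 2.999 = 16.77 kg O₂/d.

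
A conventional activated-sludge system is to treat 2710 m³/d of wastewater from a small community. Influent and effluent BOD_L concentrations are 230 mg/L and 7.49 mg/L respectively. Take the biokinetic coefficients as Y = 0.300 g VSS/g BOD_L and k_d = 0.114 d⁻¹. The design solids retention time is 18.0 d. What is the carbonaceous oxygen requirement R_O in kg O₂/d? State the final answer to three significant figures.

R_O ≈ 519 kg O₂/d

Y_obs = Y / (1 + k_d θ_c) = 0.300 / (1 + 0.114 × 18.0) = 0.300 / 3.052 = 0.09830.
Mass of BOD_L removed per day: Q(S₀ − S) = 2710 × 222.5 g/m³ = 603.0 kg/d.
P_X = Y_obs·Q·(S₀ − S) = 0.09830 × 603.0 = 59.27 kg VSS/d.
R_O = Q·ΔS − 1.42 P_X = 603.0 − 84.17 = 518.8 kg O₂/d.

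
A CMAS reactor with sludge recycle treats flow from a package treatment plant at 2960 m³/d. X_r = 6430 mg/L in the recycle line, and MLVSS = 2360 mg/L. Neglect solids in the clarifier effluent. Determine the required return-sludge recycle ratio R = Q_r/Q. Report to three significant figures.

R = Q_r/Q = X/(X_r − X) = 2360 / (6430 − 2360) = 0.5799.

R ≈ 0.580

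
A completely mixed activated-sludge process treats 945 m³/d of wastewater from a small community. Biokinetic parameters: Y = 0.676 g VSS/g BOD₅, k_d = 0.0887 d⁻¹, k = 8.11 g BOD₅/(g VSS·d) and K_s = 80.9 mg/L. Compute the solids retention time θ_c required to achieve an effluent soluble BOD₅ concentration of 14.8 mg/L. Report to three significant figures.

From 1/θ_c = Y·k·S/(K_s + S) − k_d: Y·k·S/(K_s+S) = 0.676 × 8.11 × 14.8 / (80.9 + 14.8) = 0.8478 d⁻¹.
1/θ_c = 0.8478 − 0.0887 = 0.7591 d⁻¹, so θ_c = 1.317 d.

θ_c ≈ 1.32 d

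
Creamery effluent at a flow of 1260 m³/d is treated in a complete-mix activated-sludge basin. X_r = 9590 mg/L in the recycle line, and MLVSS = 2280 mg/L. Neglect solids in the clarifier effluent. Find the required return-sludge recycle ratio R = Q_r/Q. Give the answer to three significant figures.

R = Q_r/Q = X/(X_r − X) = 2280 / (9590 − 2280) = 0.3119.

R ≈ 0.312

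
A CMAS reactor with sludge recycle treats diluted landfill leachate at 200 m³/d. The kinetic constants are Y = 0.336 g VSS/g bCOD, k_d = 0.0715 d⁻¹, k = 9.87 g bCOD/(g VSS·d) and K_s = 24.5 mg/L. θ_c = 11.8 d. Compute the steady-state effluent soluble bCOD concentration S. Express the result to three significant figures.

Effluent substrate depends only on kinetics and SRT: S = K_s(1 + k_d θ_c) / [θ_c(Yk − k_d) − 1] = 24.5 × (1 + 0.0715 × 11.8) / [11.8 × (0.336 × 9.87 − 0.0715) − 1] = 45.17 / 37.29 = 1.211 mg/L.

S ≈ 1.21 mg/L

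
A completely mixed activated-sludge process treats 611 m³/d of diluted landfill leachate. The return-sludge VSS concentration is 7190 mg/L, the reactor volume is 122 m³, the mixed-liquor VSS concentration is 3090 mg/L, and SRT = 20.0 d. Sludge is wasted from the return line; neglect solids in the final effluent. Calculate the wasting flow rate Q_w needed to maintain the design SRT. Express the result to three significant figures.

Q_w ≈ 2.62 m³/d

θ_c = V·X/(Q_w·X_r) when wasting from the recycle, so Q_w = V·X/(θ_c·X_r) = 122.0 × 3090 / (20.0 × 7190) = 2.622 m³/d.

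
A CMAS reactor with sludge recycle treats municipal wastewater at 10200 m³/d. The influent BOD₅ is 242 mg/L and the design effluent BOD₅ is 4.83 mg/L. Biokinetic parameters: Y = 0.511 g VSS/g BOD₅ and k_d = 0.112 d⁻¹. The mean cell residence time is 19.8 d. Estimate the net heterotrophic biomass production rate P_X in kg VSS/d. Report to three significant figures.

P_X ≈ 384 kg VSS/d

Y_obs = Y / (1 + k_d θ_c) = 0.511 / (1 + 0.112 × 19.8) = 0.511 / 3.218 = 0.1588.
Substrate removed = Q·(S₀ − S) = 10200 m³/d × (242 − 4.83) g/m³ = 2.42×10^6 g/d = 2419 kg/d.
Biomass produced: P_X = Y_obs·Q·ΔS = 0.1588 × 2419 ≈ 384.2 kg VSS/d.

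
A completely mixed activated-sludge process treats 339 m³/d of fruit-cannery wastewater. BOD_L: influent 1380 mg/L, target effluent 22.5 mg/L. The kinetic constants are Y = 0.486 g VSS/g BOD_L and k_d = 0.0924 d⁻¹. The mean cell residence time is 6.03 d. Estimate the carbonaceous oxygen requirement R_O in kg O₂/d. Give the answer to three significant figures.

Y_obs = Y / (1 + k_d θ_c) = 0.486 / (1 + 0.0924 × 6.03) = 0.486 / 1.557 = 0.3121.
Substrate removed = Q·(S₀ − S) = 339 m³/d × (1380 − 22.5) g/m³ = 4.6×10^5 g/d = 460.2 kg/d.
Biomass synthesised: P_X = Y_obs × 460.2 = 143.6 kg VSS/d.
Carbonaceous O₂ demand = substrate oxidised − cell-mass equivalent = 460.2 − 1.42 × 143.6 = 256.2 kg O₂/d.

R_O ≈ 256 kg O₂/d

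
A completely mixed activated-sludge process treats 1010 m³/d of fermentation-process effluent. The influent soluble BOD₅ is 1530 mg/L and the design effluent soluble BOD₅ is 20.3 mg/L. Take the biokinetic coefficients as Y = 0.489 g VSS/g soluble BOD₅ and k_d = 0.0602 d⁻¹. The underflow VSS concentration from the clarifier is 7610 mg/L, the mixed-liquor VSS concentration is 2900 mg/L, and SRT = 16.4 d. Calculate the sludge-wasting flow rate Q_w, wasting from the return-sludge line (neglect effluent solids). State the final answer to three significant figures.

From the SRT design equation V = Y Q (S₀−S) θ_c / [X (1 + k_d θ_c)] = 0.489 × 1010 × (1530 − 20.3) × 16.4 / [2900 × (1 + 0.0602 × 16.4)] = 1.22×10^7 / 5763 = 2122 m³.
Q_w = (V·X)/(θ_c X_r) = 2122 × 2900 / (16.4 × 7610) = 49.30 m³/d.

Q_w ≈ 49.3 m³/d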